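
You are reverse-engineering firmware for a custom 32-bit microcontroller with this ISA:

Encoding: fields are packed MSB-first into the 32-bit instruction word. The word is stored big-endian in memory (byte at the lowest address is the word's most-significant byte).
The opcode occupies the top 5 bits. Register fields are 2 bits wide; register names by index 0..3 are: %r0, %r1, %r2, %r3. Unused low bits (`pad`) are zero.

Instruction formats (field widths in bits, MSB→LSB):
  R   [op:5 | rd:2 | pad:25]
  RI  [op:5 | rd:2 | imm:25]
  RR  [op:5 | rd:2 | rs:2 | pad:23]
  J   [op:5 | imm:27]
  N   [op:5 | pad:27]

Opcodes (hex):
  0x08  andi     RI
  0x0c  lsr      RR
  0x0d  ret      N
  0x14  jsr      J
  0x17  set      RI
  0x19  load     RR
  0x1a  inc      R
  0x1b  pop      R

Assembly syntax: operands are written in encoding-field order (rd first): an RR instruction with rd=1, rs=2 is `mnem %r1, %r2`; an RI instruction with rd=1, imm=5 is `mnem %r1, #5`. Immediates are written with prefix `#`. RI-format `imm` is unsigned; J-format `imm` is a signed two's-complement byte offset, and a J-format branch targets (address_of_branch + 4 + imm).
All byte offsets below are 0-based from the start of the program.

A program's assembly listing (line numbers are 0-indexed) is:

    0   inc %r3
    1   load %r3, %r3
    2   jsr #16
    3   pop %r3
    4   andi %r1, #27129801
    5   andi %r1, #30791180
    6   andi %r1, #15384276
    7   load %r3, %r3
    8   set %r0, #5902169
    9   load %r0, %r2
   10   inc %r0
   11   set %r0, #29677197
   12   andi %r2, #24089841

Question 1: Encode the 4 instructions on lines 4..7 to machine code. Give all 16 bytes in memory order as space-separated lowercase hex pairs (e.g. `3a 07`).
43 9d f7 c9 43 d5 d6 0c 42 ea be d4 cf 80 00 00

L4: andi op=0x8:5|rd=1:2|imm=27129801:25 ⇒ 0x439df7c9 ⇒ big 43 9d f7 c9
L5: andi op=0x8:5|rd=1:2|imm=30791180:25 ⇒ 0x43d5d60c ⇒ big 43 d5 d6 0c
L6: andi op=0x8:5|rd=1:2|imm=15384276:25 ⇒ 0x42eabed4 ⇒ big 42 ea be d4
L7: load op=0x19:5|rd=3:2|rs=3:2|pad=0:23 ⇒ 0xcf800000 ⇒ big cf 80 00 00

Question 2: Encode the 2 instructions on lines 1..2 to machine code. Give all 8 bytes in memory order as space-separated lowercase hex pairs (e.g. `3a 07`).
cf 80 00 00 a0 00 00 10

L1: load op=0x19:5|rd=3:2|rs=3:2|pad=0:23 ⇒ 0xcf800000 ⇒ big cf 80 00 00
L2: jsr op=0x14:5|imm=16:27 ⇒ 0xa0000010 ⇒ big a0 00 00 10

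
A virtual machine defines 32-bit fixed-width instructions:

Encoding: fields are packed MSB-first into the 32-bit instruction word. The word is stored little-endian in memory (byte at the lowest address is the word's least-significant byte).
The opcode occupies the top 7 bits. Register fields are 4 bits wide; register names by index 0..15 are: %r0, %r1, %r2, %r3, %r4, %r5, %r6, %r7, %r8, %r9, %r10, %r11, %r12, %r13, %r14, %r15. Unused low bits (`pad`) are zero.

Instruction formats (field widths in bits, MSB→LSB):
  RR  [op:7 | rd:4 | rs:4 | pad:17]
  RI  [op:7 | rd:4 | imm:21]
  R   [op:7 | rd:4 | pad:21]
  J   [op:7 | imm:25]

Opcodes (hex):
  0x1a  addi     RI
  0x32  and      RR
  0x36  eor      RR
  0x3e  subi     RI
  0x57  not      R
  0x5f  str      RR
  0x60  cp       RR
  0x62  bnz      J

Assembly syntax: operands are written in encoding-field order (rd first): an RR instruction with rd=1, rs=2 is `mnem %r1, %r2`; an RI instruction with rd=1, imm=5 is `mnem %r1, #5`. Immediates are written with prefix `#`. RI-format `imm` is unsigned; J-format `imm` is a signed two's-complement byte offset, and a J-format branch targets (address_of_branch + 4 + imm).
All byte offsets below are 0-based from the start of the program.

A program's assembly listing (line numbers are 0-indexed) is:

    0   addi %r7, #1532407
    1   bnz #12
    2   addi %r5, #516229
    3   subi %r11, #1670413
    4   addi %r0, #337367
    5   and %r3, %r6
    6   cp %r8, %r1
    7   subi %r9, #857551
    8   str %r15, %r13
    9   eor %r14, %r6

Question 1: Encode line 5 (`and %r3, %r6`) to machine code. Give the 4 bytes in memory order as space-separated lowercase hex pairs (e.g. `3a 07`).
00 00 6c 64

line 5 (and): pack op=0x32:7|rd=3:4|rs=6:4|pad=0:17 = 0x646c0000; little→ 00 00 6c 64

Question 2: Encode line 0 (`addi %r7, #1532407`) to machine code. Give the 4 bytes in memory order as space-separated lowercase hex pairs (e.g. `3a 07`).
line 0 (addi): pack op=0x1a:7|rd=7:4|imm=1532407:21 = 0x34f761f7; little→ f7 61 f7 34

f7 61 f7 34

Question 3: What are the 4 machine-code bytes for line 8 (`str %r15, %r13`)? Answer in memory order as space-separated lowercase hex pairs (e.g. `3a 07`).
L8: str op=0x5f:7|rd=15:4|rs=13:4|pad=0:17 ⇒ 0xbffa0000 ⇒ little 00 00 fa bf

00 00 fa bf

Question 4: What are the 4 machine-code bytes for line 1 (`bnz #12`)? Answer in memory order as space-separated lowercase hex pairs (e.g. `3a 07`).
0c 00 00 c4

1. bnz fields op=0x62:7|imm=12:25 → word c400000ch → 0c 00 00 c4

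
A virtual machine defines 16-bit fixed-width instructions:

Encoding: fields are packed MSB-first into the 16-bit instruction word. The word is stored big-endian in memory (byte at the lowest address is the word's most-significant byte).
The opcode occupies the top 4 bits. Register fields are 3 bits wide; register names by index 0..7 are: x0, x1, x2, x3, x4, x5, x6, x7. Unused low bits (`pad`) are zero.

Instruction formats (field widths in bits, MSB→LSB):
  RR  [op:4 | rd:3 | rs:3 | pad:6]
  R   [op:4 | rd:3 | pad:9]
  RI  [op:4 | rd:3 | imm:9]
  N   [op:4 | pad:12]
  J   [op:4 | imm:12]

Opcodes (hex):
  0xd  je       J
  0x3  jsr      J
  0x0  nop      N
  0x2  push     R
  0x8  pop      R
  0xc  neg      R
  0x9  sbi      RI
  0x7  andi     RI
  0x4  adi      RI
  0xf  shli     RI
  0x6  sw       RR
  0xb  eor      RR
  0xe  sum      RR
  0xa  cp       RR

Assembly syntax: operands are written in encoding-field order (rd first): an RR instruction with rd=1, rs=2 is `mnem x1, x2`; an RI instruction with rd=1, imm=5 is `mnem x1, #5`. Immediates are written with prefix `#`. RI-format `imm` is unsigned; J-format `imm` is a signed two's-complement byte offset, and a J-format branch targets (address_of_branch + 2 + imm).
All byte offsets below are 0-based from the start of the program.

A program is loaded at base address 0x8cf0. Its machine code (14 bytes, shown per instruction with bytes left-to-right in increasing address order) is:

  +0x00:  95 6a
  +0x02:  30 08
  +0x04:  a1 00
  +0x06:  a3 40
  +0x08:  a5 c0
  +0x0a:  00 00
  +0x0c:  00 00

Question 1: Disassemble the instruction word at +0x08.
off 0x08: read a5 c0 as big → 0xa5c0
  top 4b → 0xa → cp [RR]
  rd@[11:9]=0x2 ⇒ x2
  rs@[8:6]=0x7 ⇒ x7

cp x2, x7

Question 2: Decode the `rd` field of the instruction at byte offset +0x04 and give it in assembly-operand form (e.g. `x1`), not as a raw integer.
@+04  big-endian(a1 00) = 0xa100
  opcode bits[15:12]=0xa: cp/RR
  [11:9] rd=0 = x0
  [8:6] rs=4 = x4

x0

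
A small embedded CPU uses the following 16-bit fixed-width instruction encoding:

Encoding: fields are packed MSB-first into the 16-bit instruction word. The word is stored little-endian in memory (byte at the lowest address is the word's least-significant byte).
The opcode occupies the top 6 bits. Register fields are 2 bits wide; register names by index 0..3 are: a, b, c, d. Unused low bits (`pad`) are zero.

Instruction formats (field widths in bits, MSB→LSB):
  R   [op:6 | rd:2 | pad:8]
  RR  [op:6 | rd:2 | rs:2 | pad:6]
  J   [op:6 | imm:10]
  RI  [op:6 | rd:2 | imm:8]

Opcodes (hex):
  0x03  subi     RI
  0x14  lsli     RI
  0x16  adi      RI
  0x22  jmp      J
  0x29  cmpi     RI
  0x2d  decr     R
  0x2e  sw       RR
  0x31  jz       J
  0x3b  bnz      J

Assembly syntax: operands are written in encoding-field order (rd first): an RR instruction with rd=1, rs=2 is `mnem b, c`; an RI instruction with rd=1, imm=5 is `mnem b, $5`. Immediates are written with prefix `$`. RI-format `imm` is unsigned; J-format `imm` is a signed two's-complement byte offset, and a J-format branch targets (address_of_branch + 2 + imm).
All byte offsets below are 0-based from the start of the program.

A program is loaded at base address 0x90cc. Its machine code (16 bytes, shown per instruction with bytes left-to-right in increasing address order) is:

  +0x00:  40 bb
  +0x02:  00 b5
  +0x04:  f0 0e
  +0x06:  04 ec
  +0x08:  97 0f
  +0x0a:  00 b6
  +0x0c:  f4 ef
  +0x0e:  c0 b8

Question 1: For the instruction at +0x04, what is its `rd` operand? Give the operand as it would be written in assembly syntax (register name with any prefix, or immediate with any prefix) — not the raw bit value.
[04] f0 0e → 0x0ef0
  top 6b → 0x3 → subi [RI]
  rd: (w>>8)&0x3=0x2 → c
  imm: (w>>0)&0xff=0xf0 → $240

c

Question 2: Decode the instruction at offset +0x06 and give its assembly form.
[06] 04 ec → 0xec04
  top 6b → 0x3b → bnz [J]
  [9:0] imm=4 = $4

bnz $4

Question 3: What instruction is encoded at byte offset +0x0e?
[0e] c0 b8 → 0xb8c0
  opcode bits[15:10]=0x2e: sw/RR
  rd: (w>>8)&0x3=0x0 → a
  rs: (w>>6)&0x3=0x3 → d

sw a, d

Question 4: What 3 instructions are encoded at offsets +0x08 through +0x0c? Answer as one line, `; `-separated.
subi d, $151; decr c; bnz $-12

@+08  little-endian(97 0f) = 0x0f97
  top 6b → 0x3 → subi [RI]
  rd@[9:8]=0x3 ⇒ d
  imm@[7:0]=0x97 ⇒ $151
@+0a  little-endian(00 b6) = 0xb600
  top 6b → 0x2d → decr [R]
  rd@[9:8]=0x2 ⇒ c
@+0c  little-endian(f4 ef) = 0xeff4
  top 6b → 0x3b → bnz [J]
  imm@[9:0]=0x3f4 (s10→-12) ⇒ $-12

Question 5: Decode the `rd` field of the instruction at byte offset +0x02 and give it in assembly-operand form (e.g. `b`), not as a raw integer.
b

off 0x02: read 00 b5 as little → 0xb500
  op=0xb500>>10=0x2d ⇒ decr (R)
  [9:8] rd=1 = b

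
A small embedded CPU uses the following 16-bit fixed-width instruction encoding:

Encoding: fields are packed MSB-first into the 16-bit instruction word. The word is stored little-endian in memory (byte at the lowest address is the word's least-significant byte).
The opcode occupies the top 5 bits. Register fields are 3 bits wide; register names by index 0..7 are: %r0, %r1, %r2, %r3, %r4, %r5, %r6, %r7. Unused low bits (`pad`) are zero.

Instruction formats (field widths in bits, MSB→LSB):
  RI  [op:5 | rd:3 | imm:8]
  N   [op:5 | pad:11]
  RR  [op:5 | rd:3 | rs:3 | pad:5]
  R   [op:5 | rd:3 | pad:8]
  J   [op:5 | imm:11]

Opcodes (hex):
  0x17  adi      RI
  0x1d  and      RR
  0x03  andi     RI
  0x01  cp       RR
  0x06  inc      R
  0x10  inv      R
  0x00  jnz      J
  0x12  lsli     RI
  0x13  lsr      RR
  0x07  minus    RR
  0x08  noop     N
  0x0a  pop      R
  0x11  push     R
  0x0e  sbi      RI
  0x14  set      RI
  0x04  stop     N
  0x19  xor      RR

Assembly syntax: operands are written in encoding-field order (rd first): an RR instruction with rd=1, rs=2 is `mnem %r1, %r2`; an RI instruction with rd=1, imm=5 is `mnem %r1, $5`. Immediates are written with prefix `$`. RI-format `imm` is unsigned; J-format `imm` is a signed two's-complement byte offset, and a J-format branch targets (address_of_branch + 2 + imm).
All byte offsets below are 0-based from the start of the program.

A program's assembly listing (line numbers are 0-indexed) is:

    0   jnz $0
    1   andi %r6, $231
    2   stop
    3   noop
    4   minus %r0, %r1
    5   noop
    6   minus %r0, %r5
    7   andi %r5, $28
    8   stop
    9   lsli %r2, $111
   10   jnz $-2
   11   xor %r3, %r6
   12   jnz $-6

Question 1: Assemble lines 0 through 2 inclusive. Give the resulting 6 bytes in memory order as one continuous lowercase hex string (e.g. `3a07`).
0000e71e0020

0. jnz fields op=0x0:5|imm=0:11 → word 0000h → 00 00
1. andi fields op=0x3:5|rd=6:3|imm=231:8 → word 1ee7h → e7 1e
2. stop fields op=0x4:5|pad=0:11 → word 2000h → 00 20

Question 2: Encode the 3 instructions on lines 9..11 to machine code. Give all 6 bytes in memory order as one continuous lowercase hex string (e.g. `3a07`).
6f92fe07c0cb

line 9 (lsli): pack op=0x12:5|rd=2:3|imm=111:8 = 0x926f; little→ 6f 92
line 10 (jnz): pack op=0x0:5|imm=-2:11 = 0x07fe; little→ fe 07
line 11 (xor): pack op=0x19:5|rd=3:3|rs=6:3|pad=0:5 = 0xcbc0; little→ c0 cb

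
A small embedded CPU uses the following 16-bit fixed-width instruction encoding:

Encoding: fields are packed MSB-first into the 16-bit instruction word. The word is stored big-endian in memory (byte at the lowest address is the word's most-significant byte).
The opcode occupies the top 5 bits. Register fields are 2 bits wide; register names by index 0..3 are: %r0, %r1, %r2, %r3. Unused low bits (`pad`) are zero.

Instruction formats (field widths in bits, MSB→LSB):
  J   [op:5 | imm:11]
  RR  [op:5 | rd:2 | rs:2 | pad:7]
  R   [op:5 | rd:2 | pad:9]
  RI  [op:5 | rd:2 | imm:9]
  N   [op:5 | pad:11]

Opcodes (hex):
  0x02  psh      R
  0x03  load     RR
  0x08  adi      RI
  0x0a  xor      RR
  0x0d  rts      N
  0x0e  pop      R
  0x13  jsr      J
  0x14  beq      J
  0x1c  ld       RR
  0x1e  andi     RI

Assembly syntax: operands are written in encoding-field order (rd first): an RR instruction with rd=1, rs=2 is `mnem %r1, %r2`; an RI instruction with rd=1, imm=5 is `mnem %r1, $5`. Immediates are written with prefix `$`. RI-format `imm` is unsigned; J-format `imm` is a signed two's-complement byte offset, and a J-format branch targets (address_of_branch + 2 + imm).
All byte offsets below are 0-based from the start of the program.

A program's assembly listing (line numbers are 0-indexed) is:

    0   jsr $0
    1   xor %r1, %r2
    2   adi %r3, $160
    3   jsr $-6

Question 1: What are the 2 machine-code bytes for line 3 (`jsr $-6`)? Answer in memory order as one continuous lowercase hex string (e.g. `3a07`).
L3: jsr op=0x13:5|imm=-6:11 ⇒ 0x9ffa ⇒ big 9f fa

9ffa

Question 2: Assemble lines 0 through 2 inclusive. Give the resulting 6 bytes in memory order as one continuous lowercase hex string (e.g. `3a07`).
0. jsr fields op=0x13:5|imm=0:11 → word 9800h → 98 00
1. xor fields op=0xa:5|rd=1:2|rs=2:2|pad=0:7 → word 5300h → 53 00
2. adi fields op=0x8:5|rd=3:2|imm=160:9 → word 46a0h → 46 a0

9800530046a0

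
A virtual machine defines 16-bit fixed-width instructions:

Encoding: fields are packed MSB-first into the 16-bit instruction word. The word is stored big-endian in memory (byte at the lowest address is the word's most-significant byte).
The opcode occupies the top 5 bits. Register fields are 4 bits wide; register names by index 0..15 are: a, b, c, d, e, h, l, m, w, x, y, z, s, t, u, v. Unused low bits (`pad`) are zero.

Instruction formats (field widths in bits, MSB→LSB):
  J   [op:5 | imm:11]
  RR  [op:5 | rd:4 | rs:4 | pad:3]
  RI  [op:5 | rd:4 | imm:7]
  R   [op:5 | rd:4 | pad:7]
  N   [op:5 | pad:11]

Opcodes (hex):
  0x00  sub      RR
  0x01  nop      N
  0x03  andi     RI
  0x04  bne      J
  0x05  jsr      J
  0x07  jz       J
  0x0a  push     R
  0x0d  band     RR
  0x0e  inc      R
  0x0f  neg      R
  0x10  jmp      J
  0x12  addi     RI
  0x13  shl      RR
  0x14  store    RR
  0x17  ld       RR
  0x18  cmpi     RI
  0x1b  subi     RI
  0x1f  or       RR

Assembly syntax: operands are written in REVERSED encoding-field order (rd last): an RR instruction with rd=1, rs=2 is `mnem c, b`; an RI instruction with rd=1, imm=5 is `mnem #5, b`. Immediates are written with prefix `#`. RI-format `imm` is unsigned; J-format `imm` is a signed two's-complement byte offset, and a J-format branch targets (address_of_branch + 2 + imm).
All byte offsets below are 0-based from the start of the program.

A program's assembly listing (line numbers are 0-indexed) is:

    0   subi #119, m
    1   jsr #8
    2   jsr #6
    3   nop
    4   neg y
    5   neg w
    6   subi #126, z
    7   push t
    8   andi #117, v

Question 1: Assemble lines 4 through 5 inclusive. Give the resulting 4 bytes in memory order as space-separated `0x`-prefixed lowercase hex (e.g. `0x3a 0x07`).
0x7d 0x00 0x7c 0x00

L4: neg op=0xf:5|rd=10:4|pad=0:7 ⇒ 0x7d00 ⇒ big 7d 00
L5: neg op=0xf:5|rd=8:4|pad=0:7 ⇒ 0x7c00 ⇒ big 7c 00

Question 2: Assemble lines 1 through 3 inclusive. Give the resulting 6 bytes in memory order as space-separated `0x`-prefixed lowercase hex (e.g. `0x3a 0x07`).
L1: jsr op=0x5:5|imm=8:11 ⇒ 0x2808 ⇒ big 28 08
L2: jsr op=0x5:5|imm=6:11 ⇒ 0x2806 ⇒ big 28 06
L3: nop op=0x1:5|pad=0:11 ⇒ 0x0800 ⇒ big 08 00

0x28 0x08 0x28 0x06 0x08 0x00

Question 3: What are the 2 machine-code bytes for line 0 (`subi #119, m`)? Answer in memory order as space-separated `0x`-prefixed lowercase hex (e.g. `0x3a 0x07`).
0. subi fields op=0x1b:5|rd=7:4|imm=119:7 → word dbf7h → db f7

0xdb 0xf7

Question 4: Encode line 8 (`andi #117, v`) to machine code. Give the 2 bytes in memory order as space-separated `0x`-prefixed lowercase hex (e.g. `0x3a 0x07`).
0x1f 0xf5

L8: andi op=0x3:5|rd=15:4|imm=117:7 ⇒ 0x1ff5 ⇒ big 1f f5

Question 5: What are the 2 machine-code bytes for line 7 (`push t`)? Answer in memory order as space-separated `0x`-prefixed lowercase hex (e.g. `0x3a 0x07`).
7. push fields op=0xa:5|rd=13:4|pad=0:7 → word 5680h → 56 80

0x56 0x80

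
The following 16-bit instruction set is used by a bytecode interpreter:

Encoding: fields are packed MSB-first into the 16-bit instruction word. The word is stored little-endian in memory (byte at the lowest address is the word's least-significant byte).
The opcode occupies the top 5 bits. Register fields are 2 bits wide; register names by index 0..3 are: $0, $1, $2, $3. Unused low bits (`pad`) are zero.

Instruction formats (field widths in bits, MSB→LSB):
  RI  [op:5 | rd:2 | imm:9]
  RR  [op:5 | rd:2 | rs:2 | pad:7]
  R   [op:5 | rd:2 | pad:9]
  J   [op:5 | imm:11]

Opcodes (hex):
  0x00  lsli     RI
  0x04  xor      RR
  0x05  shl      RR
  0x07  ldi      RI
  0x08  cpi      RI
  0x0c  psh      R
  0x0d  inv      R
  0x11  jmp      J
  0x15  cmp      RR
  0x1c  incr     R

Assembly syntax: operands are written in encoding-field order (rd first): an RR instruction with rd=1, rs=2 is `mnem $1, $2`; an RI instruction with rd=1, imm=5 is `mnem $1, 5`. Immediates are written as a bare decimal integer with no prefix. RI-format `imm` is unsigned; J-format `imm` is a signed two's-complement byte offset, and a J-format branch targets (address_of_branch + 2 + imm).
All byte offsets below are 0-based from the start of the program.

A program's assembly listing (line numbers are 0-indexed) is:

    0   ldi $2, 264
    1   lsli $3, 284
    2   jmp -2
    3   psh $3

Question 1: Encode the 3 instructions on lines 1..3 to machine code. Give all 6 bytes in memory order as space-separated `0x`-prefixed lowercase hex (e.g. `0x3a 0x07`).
1. lsli fields op=0x0:5|rd=3:2|imm=284:9 → word 071ch → 1c 07
2. jmp fields op=0x11:5|imm=-2:11 → word 8ffeh → fe 8f
3. psh fields op=0xc:5|rd=3:2|pad=0:9 → word 6600h → 00 66

0x1c 0x07 0xfe 0x8f 0x00 0x66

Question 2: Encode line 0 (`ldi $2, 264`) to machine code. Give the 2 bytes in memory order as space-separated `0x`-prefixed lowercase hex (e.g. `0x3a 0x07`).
0x08 0x3d

L0: ldi op=0x7:5|rd=2:2|imm=264:9 ⇒ 0x3d08 ⇒ little 08 3d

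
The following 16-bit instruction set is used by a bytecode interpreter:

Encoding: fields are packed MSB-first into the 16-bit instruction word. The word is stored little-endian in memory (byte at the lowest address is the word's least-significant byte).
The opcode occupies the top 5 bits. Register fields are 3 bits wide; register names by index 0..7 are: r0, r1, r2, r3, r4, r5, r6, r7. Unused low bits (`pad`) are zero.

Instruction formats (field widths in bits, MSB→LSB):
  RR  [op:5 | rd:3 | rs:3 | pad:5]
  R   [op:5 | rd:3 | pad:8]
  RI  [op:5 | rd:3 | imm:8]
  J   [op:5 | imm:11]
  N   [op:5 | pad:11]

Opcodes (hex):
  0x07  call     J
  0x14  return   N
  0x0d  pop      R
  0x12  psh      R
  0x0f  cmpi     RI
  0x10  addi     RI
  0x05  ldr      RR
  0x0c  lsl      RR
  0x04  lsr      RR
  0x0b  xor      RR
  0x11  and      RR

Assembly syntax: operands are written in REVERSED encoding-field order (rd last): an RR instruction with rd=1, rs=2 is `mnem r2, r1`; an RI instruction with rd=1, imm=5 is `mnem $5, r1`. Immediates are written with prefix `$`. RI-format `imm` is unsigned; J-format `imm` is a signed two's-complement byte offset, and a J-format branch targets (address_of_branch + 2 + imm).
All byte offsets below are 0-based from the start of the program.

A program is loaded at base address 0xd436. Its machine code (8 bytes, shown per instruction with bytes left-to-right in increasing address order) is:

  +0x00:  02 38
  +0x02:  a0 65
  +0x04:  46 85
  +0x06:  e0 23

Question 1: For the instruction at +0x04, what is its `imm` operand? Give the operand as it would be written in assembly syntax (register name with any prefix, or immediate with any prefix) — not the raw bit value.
+0x04: 46 85 ⇒ word 0x8546 (little)
  op=0x8546>>11=0x10 ⇒ addi (RI)
  [10:8] rd=5 = r5
  [7:0] imm=70 = $70

$70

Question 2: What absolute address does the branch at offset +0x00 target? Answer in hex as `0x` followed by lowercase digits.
@+00  little-endian(02 38) = 0x3802
  opcode bits[15:11]=0x7: call/J
  imm@[10:0]=0x2 ⇒ $2
  target = base 0xd436 + off 0x00 + 2 + imm 2 = 0xd43a

0xd43a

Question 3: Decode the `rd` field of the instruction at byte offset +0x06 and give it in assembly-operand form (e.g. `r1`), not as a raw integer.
+0x06: e0 23 ⇒ word 0x23e0 (little)
  op=0x23e0>>11=0x4 ⇒ lsr (RR)
  rd@[10:8]=0x3 ⇒ r3
  rs@[7:5]=0x7 ⇒ r7

r3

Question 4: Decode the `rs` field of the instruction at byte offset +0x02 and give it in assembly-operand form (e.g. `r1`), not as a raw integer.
+0x02: a0 65 ⇒ word 0x65a0 (little)
  opcode bits[15:11]=0xc: lsl/RR
  rd: (w>>8)&0x7=0x5 → r5
  rs: (w>>5)&0x7=0x5 → r5

r5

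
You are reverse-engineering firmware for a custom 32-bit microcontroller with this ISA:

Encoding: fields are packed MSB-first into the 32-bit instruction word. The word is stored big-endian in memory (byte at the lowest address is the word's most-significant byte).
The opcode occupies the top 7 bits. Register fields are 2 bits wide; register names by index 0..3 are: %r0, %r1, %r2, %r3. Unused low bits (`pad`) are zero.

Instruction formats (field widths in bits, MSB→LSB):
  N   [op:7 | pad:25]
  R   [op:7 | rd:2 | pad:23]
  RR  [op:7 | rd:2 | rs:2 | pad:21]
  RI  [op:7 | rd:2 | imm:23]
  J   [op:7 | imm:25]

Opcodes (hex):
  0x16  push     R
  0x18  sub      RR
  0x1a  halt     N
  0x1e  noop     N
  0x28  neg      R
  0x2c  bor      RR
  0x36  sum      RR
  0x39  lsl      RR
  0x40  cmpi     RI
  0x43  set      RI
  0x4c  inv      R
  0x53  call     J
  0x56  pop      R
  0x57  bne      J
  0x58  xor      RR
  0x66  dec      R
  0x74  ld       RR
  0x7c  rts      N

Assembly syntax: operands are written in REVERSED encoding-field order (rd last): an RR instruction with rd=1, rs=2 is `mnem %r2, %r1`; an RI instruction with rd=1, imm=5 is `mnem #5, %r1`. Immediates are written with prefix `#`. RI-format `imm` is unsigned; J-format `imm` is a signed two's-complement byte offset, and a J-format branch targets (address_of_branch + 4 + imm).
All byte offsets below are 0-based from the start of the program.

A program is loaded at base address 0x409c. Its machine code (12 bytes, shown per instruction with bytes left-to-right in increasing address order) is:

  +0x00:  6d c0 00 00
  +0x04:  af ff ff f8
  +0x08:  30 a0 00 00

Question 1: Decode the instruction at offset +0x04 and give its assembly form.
bne #-8

+0x04: af ff ff f8 ⇒ word 0xaffffff8 (big)
  op=0xaffffff8>>25=0x57 ⇒ bne (J)
  [24:0] imm=33554424 (s25→-8) = #-8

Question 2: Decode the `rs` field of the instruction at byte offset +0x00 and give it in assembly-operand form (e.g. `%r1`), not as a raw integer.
%r2

[00] 6d c0 00 00 → 0x6dc00000
  op=0x6dc00000>>25=0x36 ⇒ sum (RR)
  rd@[24:23]=0x3 ⇒ %r3
  rs@[22:21]=0x2 ⇒ %r2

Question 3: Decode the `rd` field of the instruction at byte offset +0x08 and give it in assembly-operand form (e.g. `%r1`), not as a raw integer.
%r1

off 0x08: read 30 a0 00 00 as big → 0x30a00000
  opcode bits[31:25]=0x18: sub/RR
  [24:23] rd=1 = %r1
  [22:21] rs=1 = %r1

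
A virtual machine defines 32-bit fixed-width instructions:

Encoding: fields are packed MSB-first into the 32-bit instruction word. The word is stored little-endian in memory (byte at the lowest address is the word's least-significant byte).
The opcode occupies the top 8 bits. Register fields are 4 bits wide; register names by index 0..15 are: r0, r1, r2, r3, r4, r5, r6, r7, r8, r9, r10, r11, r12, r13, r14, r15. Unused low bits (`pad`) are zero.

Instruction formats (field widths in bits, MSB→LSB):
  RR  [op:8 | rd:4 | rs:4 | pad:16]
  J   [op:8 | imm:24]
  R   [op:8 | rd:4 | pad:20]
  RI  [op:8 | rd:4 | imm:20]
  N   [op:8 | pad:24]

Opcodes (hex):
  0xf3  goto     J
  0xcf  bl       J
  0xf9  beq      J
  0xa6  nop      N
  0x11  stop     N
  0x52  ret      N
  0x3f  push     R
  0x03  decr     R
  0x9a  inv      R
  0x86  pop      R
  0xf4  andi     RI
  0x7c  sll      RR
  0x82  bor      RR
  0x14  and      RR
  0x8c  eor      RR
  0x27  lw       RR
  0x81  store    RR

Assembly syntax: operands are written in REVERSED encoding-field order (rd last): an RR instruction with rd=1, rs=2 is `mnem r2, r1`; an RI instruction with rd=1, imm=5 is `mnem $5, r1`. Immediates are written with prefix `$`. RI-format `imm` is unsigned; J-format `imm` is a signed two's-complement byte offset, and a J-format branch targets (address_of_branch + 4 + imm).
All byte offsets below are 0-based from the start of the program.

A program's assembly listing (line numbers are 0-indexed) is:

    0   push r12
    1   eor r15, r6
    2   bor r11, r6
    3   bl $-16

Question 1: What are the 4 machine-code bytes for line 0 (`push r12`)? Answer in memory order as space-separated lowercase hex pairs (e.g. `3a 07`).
line 0 (push): pack op=0x3f:8|rd=12:4|pad=0:20 = 0x3fc00000; little→ 00 00 c0 3f

00 00 c0 3f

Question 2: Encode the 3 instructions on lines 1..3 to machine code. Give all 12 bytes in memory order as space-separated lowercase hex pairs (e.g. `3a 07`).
line 1 (eor): pack op=0x8c:8|rd=6:4|rs=15:4|pad=0:16 = 0x8c6f0000; little→ 00 00 6f 8c
line 2 (bor): pack op=0x82:8|rd=6:4|rs=11:4|pad=0:16 = 0x826b0000; little→ 00 00 6b 82
line 3 (bl): pack op=0xcf:8|imm=-16:24 = 0xcffffff0; little→ f0 ff ff cf

00 00 6f 8c 00 00 6b 82 f0 ff ff cf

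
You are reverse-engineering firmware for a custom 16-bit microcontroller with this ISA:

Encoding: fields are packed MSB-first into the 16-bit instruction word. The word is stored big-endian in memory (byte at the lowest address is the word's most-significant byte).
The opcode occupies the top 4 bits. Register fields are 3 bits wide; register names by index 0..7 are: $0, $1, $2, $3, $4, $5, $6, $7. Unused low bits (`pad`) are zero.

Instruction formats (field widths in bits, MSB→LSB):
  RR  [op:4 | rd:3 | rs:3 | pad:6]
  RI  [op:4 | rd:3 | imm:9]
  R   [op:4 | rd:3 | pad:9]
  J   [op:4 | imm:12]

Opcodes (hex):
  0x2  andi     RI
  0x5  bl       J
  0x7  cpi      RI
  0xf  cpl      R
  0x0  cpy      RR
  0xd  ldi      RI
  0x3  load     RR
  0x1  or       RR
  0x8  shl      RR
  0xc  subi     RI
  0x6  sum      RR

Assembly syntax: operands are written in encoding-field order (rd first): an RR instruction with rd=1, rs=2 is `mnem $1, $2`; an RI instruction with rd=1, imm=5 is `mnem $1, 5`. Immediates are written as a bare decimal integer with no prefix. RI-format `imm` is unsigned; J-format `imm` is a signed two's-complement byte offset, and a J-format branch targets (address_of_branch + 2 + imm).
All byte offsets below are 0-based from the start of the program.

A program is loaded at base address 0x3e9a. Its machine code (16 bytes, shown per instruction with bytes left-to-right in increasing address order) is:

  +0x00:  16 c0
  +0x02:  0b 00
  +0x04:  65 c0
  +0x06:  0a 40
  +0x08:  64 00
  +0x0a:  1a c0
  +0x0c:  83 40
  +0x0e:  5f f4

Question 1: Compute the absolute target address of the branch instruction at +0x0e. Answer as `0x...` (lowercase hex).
0x3e9e

off 0x0e: read 5f f4 as big → 0x5ff4
  op=0x5ff4>>12=0x5 ⇒ bl (J)
  [11:0] imm=4084 (s12→-12) = -12
  target = base 0x3e9a + off 0x0e + 2 + imm -12 = 0x3e9e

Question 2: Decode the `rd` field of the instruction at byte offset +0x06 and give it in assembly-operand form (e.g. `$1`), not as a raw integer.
+0x06: 0a 40 ⇒ word 0x0a40 (big)
  top 4b → 0x0 → cpy [RR]
  [11:9] rd=5 = $5
  [8:6] rs=1 = $1

$5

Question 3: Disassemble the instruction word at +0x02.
off 0x02: read 0b 00 as big → 0x0b00
  top 4b → 0x0 → cpy [RR]
  [11:9] rd=5 = $5
  [8:6] rs=4 = $4

cpy $5, $4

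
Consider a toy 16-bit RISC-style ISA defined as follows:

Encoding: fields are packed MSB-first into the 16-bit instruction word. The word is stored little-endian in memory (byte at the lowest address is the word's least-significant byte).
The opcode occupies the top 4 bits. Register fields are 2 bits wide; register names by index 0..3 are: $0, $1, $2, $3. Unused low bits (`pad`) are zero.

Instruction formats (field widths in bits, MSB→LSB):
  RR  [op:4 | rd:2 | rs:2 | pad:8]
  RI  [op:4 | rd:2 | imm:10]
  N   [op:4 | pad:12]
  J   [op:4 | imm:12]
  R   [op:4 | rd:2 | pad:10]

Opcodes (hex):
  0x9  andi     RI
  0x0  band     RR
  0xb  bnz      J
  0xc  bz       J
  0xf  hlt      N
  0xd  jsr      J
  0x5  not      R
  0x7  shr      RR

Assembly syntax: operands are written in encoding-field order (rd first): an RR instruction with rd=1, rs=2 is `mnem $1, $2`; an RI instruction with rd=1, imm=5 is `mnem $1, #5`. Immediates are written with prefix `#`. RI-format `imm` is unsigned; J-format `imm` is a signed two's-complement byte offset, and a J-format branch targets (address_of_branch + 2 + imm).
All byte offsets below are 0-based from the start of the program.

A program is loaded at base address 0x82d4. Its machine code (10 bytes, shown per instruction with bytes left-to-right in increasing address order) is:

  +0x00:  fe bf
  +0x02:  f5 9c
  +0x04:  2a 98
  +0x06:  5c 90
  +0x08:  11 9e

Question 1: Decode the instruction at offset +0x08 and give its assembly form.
off 0x08: read 11 9e as little → 0x9e11
  top 4b → 0x9 → andi [RI]
  [11:10] rd=3 = $3
  [9:0] imm=529 = #529

andi $3, #529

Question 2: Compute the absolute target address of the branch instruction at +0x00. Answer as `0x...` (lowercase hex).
off 0x00: read fe bf as little → 0xbffe
  op=0xbffe>>12=0xb ⇒ bnz (J)
  imm@[11:0]=0xffe (s12→-2) ⇒ #-2
  target = base 0x82d4 + off 0x00 + 2 + imm -2 = 0x82d4

0x82d4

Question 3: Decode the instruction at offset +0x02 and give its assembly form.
off 0x02: read f5 9c as little → 0x9cf5
  op=0x9cf5>>12=0x9 ⇒ andi (RI)
  rd: (w>>10)&0x3=0x3 → $3
  imm: (w>>0)&0x3ff=0xf5 → #245

andi $3, #245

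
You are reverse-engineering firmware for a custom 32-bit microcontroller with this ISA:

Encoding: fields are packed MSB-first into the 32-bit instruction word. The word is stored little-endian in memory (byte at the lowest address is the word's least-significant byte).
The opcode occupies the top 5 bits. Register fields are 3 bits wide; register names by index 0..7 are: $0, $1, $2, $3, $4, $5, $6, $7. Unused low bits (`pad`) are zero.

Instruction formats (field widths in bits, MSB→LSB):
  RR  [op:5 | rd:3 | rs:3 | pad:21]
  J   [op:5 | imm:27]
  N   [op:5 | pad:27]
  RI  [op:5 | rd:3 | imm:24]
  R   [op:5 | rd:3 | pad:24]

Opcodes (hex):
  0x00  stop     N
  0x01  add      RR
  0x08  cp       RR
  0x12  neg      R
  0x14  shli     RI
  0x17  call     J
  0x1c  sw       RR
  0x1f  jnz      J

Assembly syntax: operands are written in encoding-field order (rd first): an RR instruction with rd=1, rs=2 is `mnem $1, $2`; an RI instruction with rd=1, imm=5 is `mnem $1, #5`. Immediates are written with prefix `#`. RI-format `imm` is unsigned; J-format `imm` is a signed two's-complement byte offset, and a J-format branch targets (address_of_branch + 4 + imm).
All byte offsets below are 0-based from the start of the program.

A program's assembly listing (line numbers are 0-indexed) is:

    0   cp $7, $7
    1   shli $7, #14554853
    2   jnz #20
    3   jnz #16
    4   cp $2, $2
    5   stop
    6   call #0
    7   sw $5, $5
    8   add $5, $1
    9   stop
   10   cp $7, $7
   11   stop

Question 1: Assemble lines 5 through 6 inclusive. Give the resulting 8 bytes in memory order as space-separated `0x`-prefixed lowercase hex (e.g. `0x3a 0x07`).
0x00 0x00 0x00 0x00 0x00 0x00 0x00 0xb8

5. stop fields op=0x0:5|pad=0:27 → word 00000000h → 00 00 00 00
6. call fields op=0x17:5|imm=0:27 → word b8000000h → 00 00 00 b8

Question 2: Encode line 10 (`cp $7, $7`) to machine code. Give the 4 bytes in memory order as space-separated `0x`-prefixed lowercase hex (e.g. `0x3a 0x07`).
line 10 (cp): pack op=0x8:5|rd=7:3|rs=7:3|pad=0:21 = 0x47e00000; little→ 00 00 e0 47

0x00 0x00 0xe0 0x47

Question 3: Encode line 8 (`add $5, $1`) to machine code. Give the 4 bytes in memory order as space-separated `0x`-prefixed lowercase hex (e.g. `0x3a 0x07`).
8. add fields op=0x1:5|rd=5:3|rs=1:3|pad=0:21 → word 0d200000h → 00 00 20 0d

0x00 0x00 0x20 0x0d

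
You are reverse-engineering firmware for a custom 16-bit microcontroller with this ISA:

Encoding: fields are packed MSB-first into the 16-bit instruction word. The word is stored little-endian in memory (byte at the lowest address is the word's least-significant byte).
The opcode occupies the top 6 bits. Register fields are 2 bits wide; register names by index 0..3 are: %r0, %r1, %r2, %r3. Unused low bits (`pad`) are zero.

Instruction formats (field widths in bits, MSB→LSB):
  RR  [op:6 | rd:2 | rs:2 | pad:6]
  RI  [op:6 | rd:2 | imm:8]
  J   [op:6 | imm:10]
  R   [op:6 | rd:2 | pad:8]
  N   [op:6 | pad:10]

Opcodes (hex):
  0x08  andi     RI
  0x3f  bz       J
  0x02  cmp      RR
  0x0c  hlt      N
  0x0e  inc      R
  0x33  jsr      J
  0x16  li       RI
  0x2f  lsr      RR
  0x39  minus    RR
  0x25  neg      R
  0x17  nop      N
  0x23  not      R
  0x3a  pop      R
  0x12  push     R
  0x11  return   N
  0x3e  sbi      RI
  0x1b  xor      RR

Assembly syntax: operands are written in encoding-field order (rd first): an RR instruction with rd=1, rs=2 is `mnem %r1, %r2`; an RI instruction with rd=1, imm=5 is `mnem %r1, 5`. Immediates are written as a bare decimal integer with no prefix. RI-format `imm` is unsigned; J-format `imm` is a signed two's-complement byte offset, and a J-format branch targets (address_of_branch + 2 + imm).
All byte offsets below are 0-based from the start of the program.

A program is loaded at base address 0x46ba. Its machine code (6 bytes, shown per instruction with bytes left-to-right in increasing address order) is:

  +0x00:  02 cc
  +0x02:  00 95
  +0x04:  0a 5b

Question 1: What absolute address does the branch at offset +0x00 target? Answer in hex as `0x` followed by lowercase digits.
0x46be

@+00  little-endian(02 cc) = 0xcc02
  top 6b → 0x33 → jsr [J]
  imm@[9:0]=0x2 ⇒ 2
  target = base 0x46ba + off 0x00 + 2 + imm 2 = 0x46be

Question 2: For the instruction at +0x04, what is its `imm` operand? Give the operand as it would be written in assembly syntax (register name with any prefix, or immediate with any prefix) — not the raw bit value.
@+04  little-endian(0a 5b) = 0x5b0a
  top 6b → 0x16 → li [RI]
  rd: (w>>8)&0x3=0x3 → %r3
  imm: (w>>0)&0xff=0xa → 10

10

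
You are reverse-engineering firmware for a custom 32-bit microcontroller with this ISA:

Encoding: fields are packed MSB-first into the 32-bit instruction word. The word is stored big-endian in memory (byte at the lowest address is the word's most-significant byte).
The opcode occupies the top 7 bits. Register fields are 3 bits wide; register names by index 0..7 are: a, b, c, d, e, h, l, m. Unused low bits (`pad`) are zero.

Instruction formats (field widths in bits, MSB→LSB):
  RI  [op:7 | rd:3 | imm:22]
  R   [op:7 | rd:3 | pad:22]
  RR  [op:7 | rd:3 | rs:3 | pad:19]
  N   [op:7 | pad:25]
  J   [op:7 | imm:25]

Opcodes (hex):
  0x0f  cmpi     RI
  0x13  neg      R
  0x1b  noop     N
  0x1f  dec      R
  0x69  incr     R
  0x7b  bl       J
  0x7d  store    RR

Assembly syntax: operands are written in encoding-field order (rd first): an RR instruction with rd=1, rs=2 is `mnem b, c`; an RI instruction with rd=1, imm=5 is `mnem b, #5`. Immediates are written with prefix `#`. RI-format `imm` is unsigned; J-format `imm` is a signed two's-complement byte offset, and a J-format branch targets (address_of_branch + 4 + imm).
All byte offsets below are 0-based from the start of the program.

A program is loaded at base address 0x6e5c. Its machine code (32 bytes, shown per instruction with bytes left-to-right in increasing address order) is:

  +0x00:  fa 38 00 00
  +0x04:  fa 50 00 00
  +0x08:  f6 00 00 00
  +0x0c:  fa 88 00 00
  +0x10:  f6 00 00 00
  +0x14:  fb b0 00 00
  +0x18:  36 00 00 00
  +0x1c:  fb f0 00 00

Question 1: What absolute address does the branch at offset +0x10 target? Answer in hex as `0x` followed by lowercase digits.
+0x10: f6 00 00 00 ⇒ word 0xf6000000 (big)
  opcode bits[31:25]=0x7b: bl/J
  imm@[24:0]=0x0 ⇒ #0
  target = base 0x6e5c + off 0x10 + 4 + imm 0 = 0x6e70

0x6e70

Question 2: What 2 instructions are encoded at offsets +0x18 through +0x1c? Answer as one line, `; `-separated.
+0x18: 36 00 00 00 ⇒ word 0x36000000 (big)
  opcode bits[31:25]=0x1b: noop/N
+0x1c: fb f0 00 00 ⇒ word 0xfbf00000 (big)
  opcode bits[31:25]=0x7d: store/RR
  rd: (w>>22)&0x7=0x7 → m
  rs: (w>>19)&0x7=0x6 → l

noop; store m, l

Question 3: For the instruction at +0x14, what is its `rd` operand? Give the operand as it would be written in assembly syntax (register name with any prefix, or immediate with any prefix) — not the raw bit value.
l

[14] fb b0 00 00 → 0xfbb00000
  op=0xfbb00000>>25=0x7d ⇒ store (RR)
  [24:22] rd=6 = l
  [21:19] rs=6 = l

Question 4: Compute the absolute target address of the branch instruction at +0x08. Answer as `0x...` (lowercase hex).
0x6e68

+0x08: f6 00 00 00 ⇒ word 0xf6000000 (big)
  top 7b → 0x7b → bl [J]
  imm@[24:0]=0x0 ⇒ #0
  target = base 0x6e5c + off 0x08 + 4 + imm 0 = 0x6e68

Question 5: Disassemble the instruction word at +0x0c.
store c, b

[0c] fa 88 00 00 → 0xfa880000
  opcode bits[31:25]=0x7d: store/RR
  rd: (w>>22)&0x7=0x2 → c
  rs: (w>>19)&0x7=0x1 → b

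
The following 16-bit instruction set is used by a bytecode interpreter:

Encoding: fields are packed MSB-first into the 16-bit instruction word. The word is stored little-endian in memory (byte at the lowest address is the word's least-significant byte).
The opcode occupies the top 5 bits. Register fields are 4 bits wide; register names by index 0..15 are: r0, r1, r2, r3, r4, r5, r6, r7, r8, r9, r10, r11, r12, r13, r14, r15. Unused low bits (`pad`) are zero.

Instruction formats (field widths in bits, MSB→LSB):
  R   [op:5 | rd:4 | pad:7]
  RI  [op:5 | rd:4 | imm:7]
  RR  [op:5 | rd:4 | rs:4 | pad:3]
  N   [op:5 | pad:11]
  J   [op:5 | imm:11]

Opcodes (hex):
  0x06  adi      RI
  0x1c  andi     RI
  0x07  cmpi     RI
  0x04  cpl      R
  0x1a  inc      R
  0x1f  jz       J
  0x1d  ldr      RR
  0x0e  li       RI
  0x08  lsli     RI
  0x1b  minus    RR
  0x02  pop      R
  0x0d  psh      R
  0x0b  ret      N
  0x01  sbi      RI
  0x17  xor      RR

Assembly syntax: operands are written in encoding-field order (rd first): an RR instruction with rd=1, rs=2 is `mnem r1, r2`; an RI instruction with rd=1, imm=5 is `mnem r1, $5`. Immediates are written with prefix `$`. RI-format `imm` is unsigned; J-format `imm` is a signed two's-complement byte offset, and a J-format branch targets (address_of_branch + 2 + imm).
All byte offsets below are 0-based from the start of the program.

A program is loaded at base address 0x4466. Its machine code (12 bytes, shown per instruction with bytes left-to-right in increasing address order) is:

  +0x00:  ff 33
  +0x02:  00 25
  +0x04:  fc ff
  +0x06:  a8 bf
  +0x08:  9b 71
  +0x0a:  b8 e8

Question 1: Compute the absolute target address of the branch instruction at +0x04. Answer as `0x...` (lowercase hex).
0x4468

+0x04: fc ff ⇒ word 0xfffc (little)
  op=0xfffc>>11=0x1f ⇒ jz (J)
  imm@[10:0]=0x7fc (s11→-4) ⇒ $-4
  target = base 0x4466 + off 0x04 + 2 + imm -4 = 0x4468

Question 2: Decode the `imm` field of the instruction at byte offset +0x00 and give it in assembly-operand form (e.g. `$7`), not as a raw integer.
$127

+0x00: ff 33 ⇒ word 0x33ff (little)
  op=0x33ff>>11=0x6 ⇒ adi (RI)
  [10:7] rd=7 = r7
  [6:0] imm=127 = $127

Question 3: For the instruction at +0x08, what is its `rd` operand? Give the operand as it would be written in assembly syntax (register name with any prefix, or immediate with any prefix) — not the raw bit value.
[08] 9b 71 → 0x719b
  opcode bits[15:11]=0xe: li/RI
  [10:7] rd=3 = r3
  [6:0] imm=27 = $27

r3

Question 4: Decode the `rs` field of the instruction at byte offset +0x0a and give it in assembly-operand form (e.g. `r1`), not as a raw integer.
r7

[0a] b8 e8 → 0xe8b8
  opcode bits[15:11]=0x1d: ldr/RR
  rd: (w>>7)&0xf=0x1 → r1
  rs: (w>>3)&0xf=0x7 → r7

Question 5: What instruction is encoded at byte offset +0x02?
+0x02: 00 25 ⇒ word 0x2500 (little)
  opcode bits[15:11]=0x4: cpl/R
  rd@[10:7]=0xa ⇒ r10

cpl r10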